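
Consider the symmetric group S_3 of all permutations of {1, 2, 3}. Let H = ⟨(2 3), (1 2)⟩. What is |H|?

|⟨(2 3)⟩| = 2 and |⟨(1 2)⟩| = 2, so |H| is a multiple of lcm(2, 2) = 2 and divides |G| = 6.
Closing {(2 3), (1 2)} under the group operation gives all of G, so |H| = 6.

6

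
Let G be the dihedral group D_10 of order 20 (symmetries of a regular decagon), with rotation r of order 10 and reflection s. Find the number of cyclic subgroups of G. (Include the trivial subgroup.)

14

A cyclic subgroup of order d is generated by each of its φ(d) elements of order d, so the cyclic subgroups of order d number (#elements of order d)/φ(d).
Cyclic subgroups by order — order 1: 1; order 2: 11; order 5: 1; order 10: 1.
Total: 14.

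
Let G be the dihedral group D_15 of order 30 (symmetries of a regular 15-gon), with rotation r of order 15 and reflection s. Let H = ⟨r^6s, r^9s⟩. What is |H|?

10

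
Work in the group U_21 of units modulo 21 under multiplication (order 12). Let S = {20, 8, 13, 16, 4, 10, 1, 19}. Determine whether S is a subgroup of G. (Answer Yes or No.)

No

|S| = 8 does not divide |G| = 12, so by Lagrange S is not a subgroup.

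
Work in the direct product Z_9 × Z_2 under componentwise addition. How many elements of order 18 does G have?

6

An element (a,b) has order lcm(ord(a), ord(b)); count pairs with lcm equal to 18.
Enumerating gives 6 such elements.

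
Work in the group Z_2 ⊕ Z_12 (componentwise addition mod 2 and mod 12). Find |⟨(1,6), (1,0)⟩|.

4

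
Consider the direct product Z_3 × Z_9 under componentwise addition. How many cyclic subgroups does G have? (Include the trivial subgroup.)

Group the elements of G by the cyclic subgroup they generate; each cyclic subgroup of order d accounts for φ(d) elements.
Cyclic subgroups by order — order 1: 1; order 3: 4; order 9: 3.
Total: 8.

8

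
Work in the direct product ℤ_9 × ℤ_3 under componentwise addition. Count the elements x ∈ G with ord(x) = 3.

8

An element (a,b) has order lcm(ord(a), ord(b)); count pairs with lcm equal to 3.
Enumerating gives 8 such elements.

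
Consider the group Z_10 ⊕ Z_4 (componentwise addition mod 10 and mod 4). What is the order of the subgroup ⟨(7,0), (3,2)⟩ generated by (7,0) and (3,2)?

|⟨(7,0)⟩| = 10 and |⟨(3,2)⟩| = 10, so |H| is a multiple of lcm(10, 10) = 10 and divides |G| = 40.
Closing under the operation: H = {(0,0), (0,2), (1,0), (1,2), (2,0), (2,2), (3,0), (3,2), (4,0), (4,2), (5,0), (5,2), (6,0), (6,2), (7,0), (7,2), (8,0), (8,2), (9,0), (9,2)}, so |H| = 20.

20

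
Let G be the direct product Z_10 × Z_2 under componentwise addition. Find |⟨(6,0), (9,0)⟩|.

10

|⟨(6,0)⟩| = 5 and |⟨(9,0)⟩| = 10, so |H| is a multiple of lcm(5, 10) = 10 and divides |G| = 20.
Closing under the operation: H = {(0,0), (1,0), (2,0), (3,0), (4,0), (5,0), (6,0), (7,0), (8,0), (9,0)}, so |H| = 10.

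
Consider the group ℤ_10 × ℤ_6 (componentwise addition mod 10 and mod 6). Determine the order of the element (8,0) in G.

5

The order of (8,0) in Z_10 × Z_6 is lcm(ord(8) in Z_10, ord(0) in Z_6).
ord(8) = 5 and ord(0) = 1, so |⟨(8,0)⟩| = lcm(5, 1) = 5.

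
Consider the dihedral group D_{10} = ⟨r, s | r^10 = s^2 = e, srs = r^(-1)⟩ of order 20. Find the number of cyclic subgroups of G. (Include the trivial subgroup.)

Each element a generates a cyclic subgroup ⟨a⟩; distinct elements may generate the same one (a cyclic group of order d has φ(d) generators).
Cyclic subgroups by order — order 1: 1; order 2: 11; order 5: 1; order 10: 1.
Total: 14.

14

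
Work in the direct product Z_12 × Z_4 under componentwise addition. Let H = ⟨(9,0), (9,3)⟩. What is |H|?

16

|⟨(9,0)⟩| = 4 and |⟨(9,3)⟩| = 4, so |H| is a multiple of lcm(4, 4) = 4 and divides |G| = 48.
Closing under the operation: H = {(0,0), (0,1), (0,2), (0,3), (3,0), (3,1), (3,2), (3,3), (6,0), (6,1), (6,2), (6,3), (9,0), (9,1), (9,2), (9,3)}, so |H| = 16.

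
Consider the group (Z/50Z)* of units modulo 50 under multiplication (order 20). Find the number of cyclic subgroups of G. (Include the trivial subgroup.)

6

Each element a generates a cyclic subgroup ⟨a⟩; distinct elements may generate the same one (a cyclic group of order d has φ(d) generators).
Cyclic subgroups by order — order 1: 1; order 2: 1; order 4: 1; order 5: 1; order 10: 1; order 20: 1.
Total: 6.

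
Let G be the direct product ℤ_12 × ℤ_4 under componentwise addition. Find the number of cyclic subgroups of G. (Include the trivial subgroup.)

Group the elements of G by the cyclic subgroup they generate; each cyclic subgroup of order d accounts for φ(d) elements.
Cyclic subgroups by order — order 1: 1; order 2: 3; order 3: 1; order 4: 6; order 6: 3; order 12: 6.
Total: 20.

20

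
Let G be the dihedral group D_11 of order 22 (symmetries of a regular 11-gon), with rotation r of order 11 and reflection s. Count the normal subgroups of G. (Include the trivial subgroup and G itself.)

3

G has 14 subgroups. Checking conjugation-invariance by order — order 1: 1/1 normal; order 2: 0/11 normal; order 11: 1/1 normal; order 22: 1/1 normal.
Total normal subgroups: 3.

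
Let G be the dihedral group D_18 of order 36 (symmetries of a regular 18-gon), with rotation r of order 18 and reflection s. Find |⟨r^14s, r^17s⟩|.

12

|⟨r^14s⟩| = 2 and |⟨r^17s⟩| = 2, so |H| is a multiple of lcm(2, 2) = 2 and divides |G| = 36.
Closing under the operation: H = {e, r^3, r^6, r^9, r^12, r^15, r^2s, r^5s, r^8s, r^11s, r^14s, r^17s}, so |H| = 12.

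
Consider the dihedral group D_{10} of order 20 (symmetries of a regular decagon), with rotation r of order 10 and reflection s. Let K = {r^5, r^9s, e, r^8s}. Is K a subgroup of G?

Closure fails: r^8s · r^5 = r^3s ∉ K. So K is not a subgroup.

No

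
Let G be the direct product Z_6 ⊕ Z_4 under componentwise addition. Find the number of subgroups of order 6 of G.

|G| = 24 and 6 | 24, so subgroups of order 6 are possible by Lagrange.
The subgroups of order 6 are: {(0,0), (0,2), (2,0), (2,2), (4,0), (4,2)}; {(0,0), (1,0), (2,0), (3,0), (4,0), (5,0)}; {(0,0), (1,2), (2,0), (3,2), (4,0), (5,2)}.
So G has 3 subgroups of order 6.

3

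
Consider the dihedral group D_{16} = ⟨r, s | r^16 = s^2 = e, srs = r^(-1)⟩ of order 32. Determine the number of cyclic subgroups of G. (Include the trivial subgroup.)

21

Group the elements of G by the cyclic subgroup they generate; each cyclic subgroup of order d accounts for φ(d) elements.
Cyclic subgroups by order — order 1: 1; order 2: 17; order 4: 1; order 8: 1; order 16: 1.
Total: 21.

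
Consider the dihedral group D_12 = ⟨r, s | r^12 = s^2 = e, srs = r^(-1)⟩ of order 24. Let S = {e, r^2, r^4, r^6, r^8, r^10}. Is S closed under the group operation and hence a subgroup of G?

|S| = 6 divides |G| = 24, consistent with Lagrange.
S contains the identity, every element's inverse is in S, and S is closed under ·: it is a subgroup.
In fact S = ⟨r^10⟩.

Yes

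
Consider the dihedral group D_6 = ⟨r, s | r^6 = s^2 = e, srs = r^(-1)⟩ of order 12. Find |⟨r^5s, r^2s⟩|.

4

|⟨r^5s⟩| = 2 and |⟨r^2s⟩| = 2, so |H| is a multiple of lcm(2, 2) = 2 and divides |G| = 12.
Closing under the operation: H = {e, r^3, r^2s, r^5s}, so |H| = 4.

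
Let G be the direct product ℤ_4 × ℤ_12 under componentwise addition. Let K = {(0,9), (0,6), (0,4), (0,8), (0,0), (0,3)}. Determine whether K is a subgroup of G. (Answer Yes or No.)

No

Closure fails: (0,4) + (0,3) = (0,7) ∉ K. So K is not a subgroup.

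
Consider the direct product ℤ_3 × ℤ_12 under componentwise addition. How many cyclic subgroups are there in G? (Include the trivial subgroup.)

A cyclic subgroup of order d is generated by each of its φ(d) elements of order d, so the cyclic subgroups of order d number (#elements of order d)/φ(d).
Cyclic subgroups by order — order 1: 1; order 2: 1; order 3: 4; order 4: 1; order 6: 4; order 12: 4.
Total: 15.

15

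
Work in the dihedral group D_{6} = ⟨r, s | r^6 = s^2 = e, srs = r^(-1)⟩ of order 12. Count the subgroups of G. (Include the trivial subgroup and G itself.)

16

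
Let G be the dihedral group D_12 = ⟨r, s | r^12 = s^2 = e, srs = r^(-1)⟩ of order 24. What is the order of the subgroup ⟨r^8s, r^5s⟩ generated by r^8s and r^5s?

8

|⟨r^8s⟩| = 2 and |⟨r^5s⟩| = 2, so |H| is a multiple of lcm(2, 2) = 2 and divides |G| = 24.
Closing under the operation: H = {e, r^3, r^6, r^9, r^2s, r^5s, r^8s, r^11s}, so |H| = 8.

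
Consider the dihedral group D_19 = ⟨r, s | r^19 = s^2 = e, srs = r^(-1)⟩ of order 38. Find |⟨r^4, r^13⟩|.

19

|⟨r^4⟩| = 19 and |⟨r^13⟩| = 19, so |H| is a multiple of lcm(19, 19) = 19 and divides |G| = 38.
Closing under the operation: H = {e, r, r^2, r^3, r^4, r^5, r^6, r^7, r^8, r^9, r^10, r^11, r^12, r^13, r^14, r^15, r^16, r^17, r^18}, so |H| = 19.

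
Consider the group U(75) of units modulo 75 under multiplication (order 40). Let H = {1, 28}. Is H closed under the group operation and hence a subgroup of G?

28 ∈ H but its inverse 67 ∉ H, so H is not a subgroup.

No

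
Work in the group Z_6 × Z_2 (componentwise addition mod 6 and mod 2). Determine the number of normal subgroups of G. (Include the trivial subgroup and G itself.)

G is abelian, so every subgroup is normal.
G has 10 subgroups in total, hence 10 normal subgroups.

10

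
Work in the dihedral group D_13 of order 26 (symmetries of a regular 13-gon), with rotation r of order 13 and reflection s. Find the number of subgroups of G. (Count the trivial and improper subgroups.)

|G| = 26, so by Lagrange every subgroup order divides 26. Divisors: 1, 2, 13, 26.
Subgroups by order — order 1: 1; order 2: 13; order 13: 1; order 26: 1.
Total: 1 + 13 + 1 + 1 = 16.

16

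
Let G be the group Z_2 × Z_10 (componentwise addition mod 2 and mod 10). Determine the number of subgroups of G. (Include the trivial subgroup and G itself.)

|G| = 20, so by Lagrange every subgroup order divides 20. Divisors: 1, 2, 4, 5, 10, 20.
Subgroups by order — order 1: 1; order 2: 3; order 4: 1; order 5: 1; order 10: 3; order 20: 1.
Total: 1 + 3 + 1 + 1 + 3 + 1 = 10.

10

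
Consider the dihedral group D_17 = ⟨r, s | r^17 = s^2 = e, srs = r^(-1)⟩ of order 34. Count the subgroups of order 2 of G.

17

|G| = 34 and 2 | 34, so subgroups of order 2 are possible by Lagrange.
The subgroups of order 2 are: {e, r^10s}; {e, r^11s}; {e, r^12s}; {e, r^13s}; … (17 in all).
So G has 17 subgroups of order 2.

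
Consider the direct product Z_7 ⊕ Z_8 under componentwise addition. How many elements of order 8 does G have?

4

An element (a,b) has order lcm(ord(a), ord(b)); count pairs with lcm equal to 8.
Enumerating gives 4 such elements.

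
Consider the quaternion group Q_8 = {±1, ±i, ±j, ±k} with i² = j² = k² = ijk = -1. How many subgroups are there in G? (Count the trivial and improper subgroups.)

|G| = 8, so by Lagrange every subgroup order divides 8. Divisors: 1, 2, 4, 8.
Subgroups by order — order 1: 1; order 2: 1; order 4: 3; order 8: 1.
Total: 1 + 1 + 3 + 1 = 6.

6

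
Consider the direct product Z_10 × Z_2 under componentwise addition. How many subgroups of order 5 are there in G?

|G| = 20 and 5 | 20, so subgroups of order 5 are possible by Lagrange.
The subgroups of order 5 are: {(0,0), (2,0), (4,0), (6,0), (8,0)}.
So G has 1 subgroup of order 5.

1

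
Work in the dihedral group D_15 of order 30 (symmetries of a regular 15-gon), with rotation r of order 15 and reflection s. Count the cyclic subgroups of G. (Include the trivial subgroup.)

19

A cyclic subgroup of order d is generated by each of its φ(d) elements of order d, so the cyclic subgroups of order d number (#elements of order d)/φ(d).
Cyclic subgroups by order — order 1: 1; order 2: 15; order 3: 1; order 5: 1; order 15: 1.
Total: 19.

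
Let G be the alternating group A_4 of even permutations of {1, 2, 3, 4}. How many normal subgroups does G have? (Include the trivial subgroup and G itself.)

3

G has 10 subgroups. Checking conjugation-invariance by order — order 1: 1/1 normal; order 2: 0/3 normal; order 3: 0/4 normal; order 4: 1/1 normal; order 12: 1/1 normal.
Total normal subgroups: 3.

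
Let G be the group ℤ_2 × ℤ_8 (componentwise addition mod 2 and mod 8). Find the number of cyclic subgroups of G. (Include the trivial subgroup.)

Group the elements of G by the cyclic subgroup they generate; each cyclic subgroup of order d accounts for φ(d) elements.
Cyclic subgroups by order — order 1: 1; order 2: 3; order 4: 2; order 8: 2.
Total: 8.

8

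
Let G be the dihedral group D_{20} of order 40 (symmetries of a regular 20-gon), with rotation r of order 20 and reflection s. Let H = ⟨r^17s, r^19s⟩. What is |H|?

|⟨r^17s⟩| = 2 and |⟨r^19s⟩| = 2, so |H| is a multiple of lcm(2, 2) = 2 and divides |G| = 40.
Closing under the operation: H = {e, r^2, r^4, r^6, r^8, r^10, r^12, r^14, r^16, r^18, rs, r^3s, r^5s, r^7s, r^9s, r^11s, r^13s, r^15s, r^17s, r^19s}, so |H| = 20.

20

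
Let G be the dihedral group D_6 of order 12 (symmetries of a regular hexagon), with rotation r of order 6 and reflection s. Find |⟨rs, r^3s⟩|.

6

|⟨rs⟩| = 2 and |⟨r^3s⟩| = 2, so |H| is a multiple of lcm(2, 2) = 2 and divides |G| = 12.
Closing under the operation: H = {e, r^2, r^4, rs, r^3s, r^5s}, so |H| = 6.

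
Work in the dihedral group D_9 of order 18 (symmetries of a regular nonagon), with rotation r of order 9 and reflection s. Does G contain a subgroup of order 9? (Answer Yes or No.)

Yes

9 | 18. A subgroup of order 9 is {e, r, r^2, r^3, r^4, r^5, r^6, r^7, r^8}.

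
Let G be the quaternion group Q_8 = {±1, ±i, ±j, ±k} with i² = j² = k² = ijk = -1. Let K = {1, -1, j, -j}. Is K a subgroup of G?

Yes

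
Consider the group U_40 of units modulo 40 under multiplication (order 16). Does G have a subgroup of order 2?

2 | 16. A subgroup of order 2 is {1, 11}.

Yes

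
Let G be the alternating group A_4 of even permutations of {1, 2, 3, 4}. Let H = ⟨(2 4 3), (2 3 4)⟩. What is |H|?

3

|⟨(2 4 3)⟩| = 3 and |⟨(2 3 4)⟩| = 3, so |H| is a multiple of lcm(3, 3) = 3 and divides |G| = 12.
Closing under the operation: H = {e, (2 3 4), (2 4 3)}, so |H| = 3.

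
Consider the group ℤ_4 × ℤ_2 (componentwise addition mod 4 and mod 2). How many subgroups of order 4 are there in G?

|G| = 8 and 4 | 8, so subgroups of order 4 are possible by Lagrange.
The subgroups of order 4 are: {(0,0), (0,1), (2,0), (2,1)}; {(0,0), (1,0), (2,0), (3,0)}; {(0,0), (1,1), (2,0), (3,1)}.
So G has 3 subgroups of order 4.

3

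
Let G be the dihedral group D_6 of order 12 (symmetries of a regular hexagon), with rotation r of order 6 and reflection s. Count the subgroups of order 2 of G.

|G| = 12 and 2 | 12, so subgroups of order 2 are possible by Lagrange.
The subgroups of order 2 are: {e, r^2s}; {e, r^3}; {e, r^3s}; {e, r^4s}; … (7 in all).
So G has 7 subgroups of order 2.

7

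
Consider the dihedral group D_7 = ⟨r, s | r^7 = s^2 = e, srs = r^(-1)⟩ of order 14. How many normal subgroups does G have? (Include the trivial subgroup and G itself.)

3

G has 10 subgroups. Checking conjugation-invariance by order — order 1: 1/1 normal; order 2: 0/7 normal; order 7: 1/1 normal; order 14: 1/1 normal.
Total normal subgroups: 3.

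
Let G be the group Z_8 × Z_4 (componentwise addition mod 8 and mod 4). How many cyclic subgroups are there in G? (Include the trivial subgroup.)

14

A cyclic subgroup of order d is generated by each of its φ(d) elements of order d, so the cyclic subgroups of order d number (#elements of order d)/φ(d).
Cyclic subgroups by order — order 1: 1; order 2: 3; order 4: 6; order 8: 4.
Total: 14.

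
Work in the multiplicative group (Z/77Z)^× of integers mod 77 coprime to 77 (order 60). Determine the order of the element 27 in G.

Compute successive powers of 27 mod 77: 27, 36, 48, 64, 34, 71, 69, 15, …; 27^10 ≡ 1 (mod 77).
So |⟨27⟩| = 10.

10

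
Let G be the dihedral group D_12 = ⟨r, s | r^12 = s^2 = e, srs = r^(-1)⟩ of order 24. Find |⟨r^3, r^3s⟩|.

|⟨r^3⟩| = 4 and |⟨r^3s⟩| = 2, so |H| is a multiple of lcm(4, 2) = 4 and divides |G| = 24.
Closing under the operation: H = {e, r^3, r^6, r^9, s, r^3s, r^6s, r^9s}, so |H| = 8.

8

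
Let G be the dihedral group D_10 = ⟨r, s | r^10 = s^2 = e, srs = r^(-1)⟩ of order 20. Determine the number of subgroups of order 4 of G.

|G| = 20 and 4 | 20, so subgroups of order 4 are possible by Lagrange.
The subgroups of order 4 are: {e, r^5, r^2s, r^7s}; {e, r^5, r^3s, r^8s}; {e, r^5, r^4s, r^9s}; {e, r^5, s, r^5s}; … (5 in all).
So G has 5 subgroups of order 4.

5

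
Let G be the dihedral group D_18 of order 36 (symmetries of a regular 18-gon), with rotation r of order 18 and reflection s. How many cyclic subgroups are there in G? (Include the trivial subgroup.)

A cyclic subgroup of order d is generated by each of its φ(d) elements of order d, so the cyclic subgroups of order d number (#elements of order d)/φ(d).
Cyclic subgroups by order — order 1: 1; order 2: 19; order 3: 1; order 6: 1; order 9: 1; order 18: 1.
Total: 24.

24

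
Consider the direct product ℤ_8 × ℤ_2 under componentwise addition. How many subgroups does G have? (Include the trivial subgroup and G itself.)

11

|G| = 16, so by Lagrange every subgroup order divides 16. Divisors: 1, 2, 4, 8, 16.
Subgroups by order — order 1: 1; order 2: 3; order 4: 3; order 8: 3; order 16: 1.
Total: 1 + 3 + 3 + 3 + 1 = 11.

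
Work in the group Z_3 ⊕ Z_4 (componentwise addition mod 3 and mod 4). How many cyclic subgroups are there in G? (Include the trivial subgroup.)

6

Group the elements of G by the cyclic subgroup they generate; each cyclic subgroup of order d accounts for φ(d) elements.
Cyclic subgroups by order — order 1: 1; order 2: 1; order 3: 1; order 4: 1; order 6: 1; order 12: 1.
Total: 6.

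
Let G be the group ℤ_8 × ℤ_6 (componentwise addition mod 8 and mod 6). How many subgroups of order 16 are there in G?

|G| = 48 and 16 | 48, so subgroups of order 16 are possible by Lagrange.
The subgroups of order 16 are: {(0,0), (0,3), (1,0), (1,3), (2,0), (2,3), (3,0), (3,3), (4,0), (4,3), (5,0), (5,3), (6,0), (6,3), (7,0), (7,3)}.
So G has 1 subgroup of order 16.

1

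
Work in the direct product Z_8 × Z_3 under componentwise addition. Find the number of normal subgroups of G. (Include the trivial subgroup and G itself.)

G is abelian, so every subgroup is normal.
G has 8 subgroups in total, hence 8 normal subgroups.

8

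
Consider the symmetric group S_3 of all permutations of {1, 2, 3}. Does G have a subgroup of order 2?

Yes

2 | 6. A subgroup of order 2 is {e, (1 2)}.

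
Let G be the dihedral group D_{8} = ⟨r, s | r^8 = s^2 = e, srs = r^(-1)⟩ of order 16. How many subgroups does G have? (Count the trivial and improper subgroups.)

|G| = 16, so by Lagrange every subgroup order divides 16. Divisors: 1, 2, 4, 8, 16.
Subgroups by order — order 1: 1; order 2: 9; order 4: 5; order 8: 3; order 16: 1.
Total: 1 + 9 + 5 + 3 + 1 = 19.

19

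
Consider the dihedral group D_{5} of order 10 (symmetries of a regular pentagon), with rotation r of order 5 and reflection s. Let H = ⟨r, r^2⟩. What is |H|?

5

|⟨r⟩| = 5 and |⟨r^2⟩| = 5, so |H| is a multiple of lcm(5, 5) = 5 and divides |G| = 10.
Closing under the operation: H = {e, r, r^2, r^3, r^4}, so |H| = 5.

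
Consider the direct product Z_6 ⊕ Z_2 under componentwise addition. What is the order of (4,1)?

6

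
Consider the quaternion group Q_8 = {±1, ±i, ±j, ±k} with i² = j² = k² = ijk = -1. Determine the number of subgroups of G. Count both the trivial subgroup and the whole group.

6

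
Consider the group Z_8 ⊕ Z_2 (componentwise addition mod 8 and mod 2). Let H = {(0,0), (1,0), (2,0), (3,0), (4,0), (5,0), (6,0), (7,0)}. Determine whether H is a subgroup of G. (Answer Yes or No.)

Yes

|H| = 8 divides |G| = 16, consistent with Lagrange.
H contains the identity, every element's inverse is in H, and H is closed under +: it is a subgroup.
In fact H = ⟨(7,0)⟩.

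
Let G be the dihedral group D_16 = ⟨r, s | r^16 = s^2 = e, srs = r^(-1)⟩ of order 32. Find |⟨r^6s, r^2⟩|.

|⟨r^6s⟩| = 2 and |⟨r^2⟩| = 8, so |H| is a multiple of lcm(2, 8) = 8 and divides |G| = 32.
Closing under the operation: H = {e, r^2, r^4, r^6, r^8, r^10, r^12, r^14, s, r^2s, r^4s, r^6s, r^8s, r^10s, r^12s, r^14s}, so |H| = 16.

16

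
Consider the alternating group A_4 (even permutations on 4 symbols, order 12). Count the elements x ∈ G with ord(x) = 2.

The elements of order 2 are: (1 2)(3 4), (1 3)(2 4), (1 4)(2 3).
That's 3.

3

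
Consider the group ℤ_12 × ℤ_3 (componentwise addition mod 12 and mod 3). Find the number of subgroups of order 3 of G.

|G| = 36 and 3 | 36, so subgroups of order 3 are possible by Lagrange.
The subgroups of order 3 are: {(0,0), (0,1), (0,2)}; {(0,0), (4,0), (8,0)}; {(0,0), (4,1), (8,2)}; {(0,0), (4,2), (8,1)}.
So G has 4 subgroups of order 3.

4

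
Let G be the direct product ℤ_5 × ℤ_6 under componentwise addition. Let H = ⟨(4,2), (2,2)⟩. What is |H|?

15

|⟨(4,2)⟩| = 15 and |⟨(2,2)⟩| = 15, so |H| is a multiple of lcm(15, 15) = 15 and divides |G| = 30.
Closing under the operation: H = {(0,0), (0,2), (0,4), (1,0), (1,2), (1,4), (2,0), (2,2), (2,4), (3,0), (3,2), (3,4), (4,0), (4,2), (4,4)}, so |H| = 15.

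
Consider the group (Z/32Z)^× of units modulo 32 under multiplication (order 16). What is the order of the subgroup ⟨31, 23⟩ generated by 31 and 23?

8

|⟨31⟩| = 2 and |⟨23⟩| = 4, so |H| is a multiple of lcm(2, 4) = 4 and divides |G| = 16.
Closing under the operation: H = {1, 7, 9, 15, 17, 23, 25, 31}, so |H| = 8.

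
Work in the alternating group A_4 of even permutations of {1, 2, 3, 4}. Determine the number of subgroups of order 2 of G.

3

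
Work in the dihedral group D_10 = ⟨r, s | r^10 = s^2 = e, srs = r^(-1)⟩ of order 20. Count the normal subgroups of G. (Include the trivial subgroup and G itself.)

G has 22 subgroups. Checking conjugation-invariance by order — order 1: 1/1 normal; order 2: 1/11 normal; order 4: 0/5 normal; order 5: 1/1 normal; order 10: 3/3 normal; order 20: 1/1 normal.
Total normal subgroups: 7.

7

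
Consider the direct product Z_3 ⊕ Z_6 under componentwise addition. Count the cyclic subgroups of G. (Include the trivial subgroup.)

Each element a generates a cyclic subgroup ⟨a⟩; distinct elements may generate the same one (a cyclic group of order d has φ(d) generators).
Cyclic subgroups by order — order 1: 1; order 2: 1; order 3: 4; order 6: 4.
Total: 10.

10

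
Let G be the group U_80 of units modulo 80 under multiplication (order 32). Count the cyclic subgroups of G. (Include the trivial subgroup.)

Each element a generates a cyclic subgroup ⟨a⟩; distinct elements may generate the same one (a cyclic group of order d has φ(d) generators).
Cyclic subgroups by order — order 1: 1; order 2: 7; order 4: 12.
Total: 20.

20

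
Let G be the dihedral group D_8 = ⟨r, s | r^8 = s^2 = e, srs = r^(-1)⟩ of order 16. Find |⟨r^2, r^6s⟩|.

|⟨r^2⟩| = 4 and |⟨r^6s⟩| = 2, so |H| is a multiple of lcm(4, 2) = 4 and divides |G| = 16.
Closing under the operation: H = {e, r^2, r^4, r^6, s, r^2s, r^4s, r^6s}, so |H| = 8.

8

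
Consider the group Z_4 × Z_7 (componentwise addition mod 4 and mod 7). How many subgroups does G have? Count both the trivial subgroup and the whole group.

6

|G| = 28, so by Lagrange every subgroup order divides 28. Divisors: 1, 2, 4, 7, 14, 28.
Subgroups by order — order 1: 1; order 2: 1; order 4: 1; order 7: 1; order 14: 1; order 28: 1.
Total: 1 + 1 + 1 + 1 + 1 + 1 = 6.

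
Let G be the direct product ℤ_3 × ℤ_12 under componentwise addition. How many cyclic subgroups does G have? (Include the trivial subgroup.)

15

Each element a generates a cyclic subgroup ⟨a⟩; distinct elements may generate the same one (a cyclic group of order d has φ(d) generators).
Cyclic subgroups by order — order 1: 1; order 2: 1; order 3: 4; order 4: 1; order 6: 4; order 12: 4.
Total: 15.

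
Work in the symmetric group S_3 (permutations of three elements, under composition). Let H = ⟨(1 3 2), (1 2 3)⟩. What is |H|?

3

|⟨(1 3 2)⟩| = 3 and |⟨(1 2 3)⟩| = 3, so |H| is a multiple of lcm(3, 3) = 3 and divides |G| = 6.
Closing under the operation: H = {e, (1 2 3), (1 3 2)}, so |H| = 3.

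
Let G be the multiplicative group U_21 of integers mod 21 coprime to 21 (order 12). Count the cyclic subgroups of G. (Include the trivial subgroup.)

8

Each element a generates a cyclic subgroup ⟨a⟩; distinct elements may generate the same one (a cyclic group of order d has φ(d) generators).
Cyclic subgroups by order — order 1: 1; order 2: 3; order 3: 1; order 6: 3.
Total: 8.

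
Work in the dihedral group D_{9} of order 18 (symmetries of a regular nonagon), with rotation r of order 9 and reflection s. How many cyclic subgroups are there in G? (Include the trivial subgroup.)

Each element a generates a cyclic subgroup ⟨a⟩; distinct elements may generate the same one (a cyclic group of order d has φ(d) generators).
Cyclic subgroups by order — order 1: 1; order 2: 9; order 3: 1; order 9: 1.
Total: 12.

12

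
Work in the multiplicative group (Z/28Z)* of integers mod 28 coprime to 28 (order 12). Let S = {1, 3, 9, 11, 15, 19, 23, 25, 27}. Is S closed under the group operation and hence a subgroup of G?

No

|S| = 9 does not divide |G| = 12, so by Lagrange S is not a subgroup.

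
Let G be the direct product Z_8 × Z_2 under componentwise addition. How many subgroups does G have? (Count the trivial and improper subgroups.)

11

|G| = 16, so by Lagrange every subgroup order divides 16. Divisors: 1, 2, 4, 8, 16.
Subgroups by order — order 1: 1; order 2: 3; order 4: 3; order 8: 3; order 16: 1.
Total: 1 + 3 + 3 + 3 + 1 = 11.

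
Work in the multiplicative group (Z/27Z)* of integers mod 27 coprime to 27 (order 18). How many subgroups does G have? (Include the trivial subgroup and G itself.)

6

|G| = 18, so by Lagrange every subgroup order divides 18. Divisors: 1, 2, 3, 6, 9, 18.
Subgroups by order — order 1: 1; order 2: 1; order 3: 1; order 6: 1; order 9: 1; order 18: 1.
Total: 1 + 1 + 1 + 1 + 1 + 1 = 6.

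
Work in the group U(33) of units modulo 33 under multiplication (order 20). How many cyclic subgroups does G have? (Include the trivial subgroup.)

8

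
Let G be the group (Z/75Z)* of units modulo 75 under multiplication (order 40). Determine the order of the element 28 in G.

20

Compute successive powers of 28 mod 75: 28, 34, 52, 31, 43, 4, 37, 61, …; 28^20 ≡ 1 (mod 75).
So |⟨28⟩| = 20.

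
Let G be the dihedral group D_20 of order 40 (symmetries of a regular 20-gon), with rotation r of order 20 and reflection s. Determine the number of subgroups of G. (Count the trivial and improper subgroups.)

48

|G| = 40, so by Lagrange every subgroup order divides 40. Divisors: 1, 2, 4, 5, 8, 10, 20, 40.
Subgroups by order — order 1: 1; order 2: 21; order 4: 11; order 5: 1; order 8: 5; order 10: 5; order 20: 3; order 40: 1.
Total: 1 + 21 + 11 + 1 + 5 + 5 + 3 + 1 = 48.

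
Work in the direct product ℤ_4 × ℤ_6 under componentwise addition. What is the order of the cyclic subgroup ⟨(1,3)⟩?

The order of (1,3) in Z_4 × Z_6 is lcm(ord(1) in Z_4, ord(3) in Z_6).
ord(1) = 4 and ord(3) = 2, so |⟨(1,3)⟩| = lcm(4, 2) = 4.

4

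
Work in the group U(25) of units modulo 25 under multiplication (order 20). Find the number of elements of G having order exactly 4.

The elements of order 4 are: 7, 18.
That's 2.

2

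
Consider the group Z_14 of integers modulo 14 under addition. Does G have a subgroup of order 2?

2 | 14. A subgroup of order 2 is {0, 7}.

Yes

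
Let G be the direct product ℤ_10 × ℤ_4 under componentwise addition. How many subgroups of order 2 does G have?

3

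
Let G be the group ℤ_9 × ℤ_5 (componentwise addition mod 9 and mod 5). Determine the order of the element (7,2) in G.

The order of (7,2) in Z_9 × Z_5 is lcm(ord(7) in Z_9, ord(2) in Z_5).
ord(7) = 9 and ord(2) = 5, so |⟨(7,2)⟩| = lcm(9, 5) = 45.

45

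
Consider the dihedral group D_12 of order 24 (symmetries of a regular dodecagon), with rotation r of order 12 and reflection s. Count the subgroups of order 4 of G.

7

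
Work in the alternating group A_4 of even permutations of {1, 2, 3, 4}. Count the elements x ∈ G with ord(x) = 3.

The elements of order 3 are: (2 3 4), (2 4 3), (1 2 3), (1 2 4), (1 3 2), (1 3 4), (1 4 2), (1 4 3).
That's 8.

8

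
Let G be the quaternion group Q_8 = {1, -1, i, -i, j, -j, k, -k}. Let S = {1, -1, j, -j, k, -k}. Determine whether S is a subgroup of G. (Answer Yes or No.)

|S| = 6 does not divide |G| = 8, so by Lagrange S is not a subgroup.

No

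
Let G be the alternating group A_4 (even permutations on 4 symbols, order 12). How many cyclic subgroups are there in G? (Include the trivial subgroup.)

8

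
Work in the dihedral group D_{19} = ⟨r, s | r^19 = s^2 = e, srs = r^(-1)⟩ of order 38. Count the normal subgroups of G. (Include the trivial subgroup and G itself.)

G has 22 subgroups. Checking conjugation-invariance by order — order 1: 1/1 normal; order 2: 0/19 normal; order 19: 1/1 normal; order 38: 1/1 normal.
Total normal subgroups: 3.

3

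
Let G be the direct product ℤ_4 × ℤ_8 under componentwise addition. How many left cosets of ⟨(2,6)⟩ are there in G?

8

|⟨(2,6)⟩| = 4 and |G| = 32.
By Lagrange, [G : H] = |G|/|H| = 32/4 = 8.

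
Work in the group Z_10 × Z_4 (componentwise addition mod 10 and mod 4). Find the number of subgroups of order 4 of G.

3

|G| = 40 and 4 | 40, so subgroups of order 4 are possible by Lagrange.
The subgroups of order 4 are: {(0,0), (0,1), (0,2), (0,3)}; {(0,0), (0,2), (5,0), (5,2)}; {(0,0), (0,2), (5,1), (5,3)}.
So G has 3 subgroups of order 4.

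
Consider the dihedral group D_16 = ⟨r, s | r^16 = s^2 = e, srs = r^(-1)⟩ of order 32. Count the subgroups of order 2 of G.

|G| = 32 and 2 | 32, so subgroups of order 2 are possible by Lagrange.
The subgroups of order 2 are: {e, r^10s}; {e, r^11s}; {e, r^12s}; {e, r^13s}; … (17 in all).
So G has 17 subgroups of order 2.

17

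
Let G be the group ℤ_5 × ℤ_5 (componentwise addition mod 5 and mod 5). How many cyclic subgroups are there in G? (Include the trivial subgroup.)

Group the elements of G by the cyclic subgroup they generate; each cyclic subgroup of order d accounts for φ(d) elements.
Cyclic subgroups by order — order 1: 1; order 5: 6.
Total: 7.

7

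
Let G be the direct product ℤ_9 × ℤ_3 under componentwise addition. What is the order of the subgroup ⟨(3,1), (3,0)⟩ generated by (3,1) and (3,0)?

9

|⟨(3,1)⟩| = 3 and |⟨(3,0)⟩| = 3, so |H| is a multiple of lcm(3, 3) = 3 and divides |G| = 27.
Closing under the operation: H = {(0,0), (0,1), (0,2), (3,0), (3,1), (3,2), (6,0), (6,1), (6,2)}, so |H| = 9.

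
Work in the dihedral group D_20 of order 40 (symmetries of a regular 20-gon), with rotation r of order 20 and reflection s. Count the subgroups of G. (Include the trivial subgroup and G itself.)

48

|G| = 40, so by Lagrange every subgroup order divides 40. Divisors: 1, 2, 4, 5, 8, 10, 20, 40.
Subgroups by order — order 1: 1; order 2: 21; order 4: 11; order 5: 1; order 8: 5; order 10: 5; order 20: 3; order 40: 1.
Total: 1 + 21 + 11 + 1 + 5 + 5 + 3 + 1 = 48.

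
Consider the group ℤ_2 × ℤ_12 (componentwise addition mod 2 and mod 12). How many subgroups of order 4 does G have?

3

|G| = 24 and 4 | 24, so subgroups of order 4 are possible by Lagrange.
The subgroups of order 4 are: {(0,0), (0,3), (0,6), (0,9)}; {(0,0), (0,6), (1,0), (1,6)}; {(0,0), (0,6), (1,3), (1,9)}.
So G has 3 subgroups of order 4.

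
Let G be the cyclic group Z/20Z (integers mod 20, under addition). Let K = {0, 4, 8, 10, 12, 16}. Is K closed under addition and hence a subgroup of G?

|K| = 6 does not divide |G| = 20, so by Lagrange K is not a subgroup.

No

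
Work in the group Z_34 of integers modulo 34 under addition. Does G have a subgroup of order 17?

Yes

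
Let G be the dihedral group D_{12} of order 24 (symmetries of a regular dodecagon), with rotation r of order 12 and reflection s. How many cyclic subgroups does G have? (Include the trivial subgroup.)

18

Group the elements of G by the cyclic subgroup they generate; each cyclic subgroup of order d accounts for φ(d) elements.
Cyclic subgroups by order — order 1: 1; order 2: 13; order 3: 1; order 4: 1; order 6: 1; order 12: 1.
Total: 18.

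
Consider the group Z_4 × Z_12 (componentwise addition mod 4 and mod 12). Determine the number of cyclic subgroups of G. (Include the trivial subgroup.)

20

A cyclic subgroup of order d is generated by each of its φ(d) elements of order d, so the cyclic subgroups of order d number (#elements of order d)/φ(d).
Cyclic subgroups by order — order 1: 1; order 2: 3; order 3: 1; order 4: 6; order 6: 3; order 12: 6.
Total: 20.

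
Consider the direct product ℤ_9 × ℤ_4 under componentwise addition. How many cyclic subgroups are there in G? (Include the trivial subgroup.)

A cyclic subgroup of order d is generated by each of its φ(d) elements of order d, so the cyclic subgroups of order d number (#elements of order d)/φ(d).
Cyclic subgroups by order — order 1: 1; order 2: 1; order 3: 1; order 4: 1; order 6: 1; order 9: 1; order 12: 1; order 18: 1; order 36: 1.
Total: 9.

9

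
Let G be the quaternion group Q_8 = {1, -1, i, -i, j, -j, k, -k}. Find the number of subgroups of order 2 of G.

1

|G| = 8 and 2 | 8, so subgroups of order 2 are possible by Lagrange.
The subgroups of order 2 are: {1, -1}.
So G has 1 subgroup of order 2.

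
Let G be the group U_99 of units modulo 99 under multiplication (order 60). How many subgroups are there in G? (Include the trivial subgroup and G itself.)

20

|G| = 60, so by Lagrange every subgroup order divides 60. Divisors: 1, 2, 3, 4, 5, 6, 10, 12, 15, 20, 30, 60.
Subgroups by order — order 1: 1; order 2: 3; order 3: 1; order 4: 1; order 5: 1; order 6: 3; order 10: 3; order 12: 1; order 15: 1; order 20: 1; order 30: 3; order 60: 1.
Total: 1 + 3 + 1 + 1 + 1 + 3 + 3 + 1 + 1 + 1 + 3 + 1 = 20.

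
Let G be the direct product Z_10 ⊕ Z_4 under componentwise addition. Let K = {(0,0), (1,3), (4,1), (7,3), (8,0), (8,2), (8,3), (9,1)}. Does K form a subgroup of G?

(8,3) ∈ K but its inverse (2,1) ∉ K, so K is not a subgroup.

No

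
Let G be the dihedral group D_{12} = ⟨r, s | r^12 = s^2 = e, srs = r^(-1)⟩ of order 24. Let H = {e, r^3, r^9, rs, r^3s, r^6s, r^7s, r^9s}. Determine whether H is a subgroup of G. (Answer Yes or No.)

Closure fails: r^9 · r^9 = r^6 ∉ H. So H is not a subgroup.

No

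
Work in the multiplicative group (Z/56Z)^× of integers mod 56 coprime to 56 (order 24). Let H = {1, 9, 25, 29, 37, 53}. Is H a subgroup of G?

Yes

|H| = 6 divides |G| = 24, consistent with Lagrange.
H contains the identity, every element's inverse is in H, and H is closed under ·: it is a subgroup.
In fact H = ⟨37⟩.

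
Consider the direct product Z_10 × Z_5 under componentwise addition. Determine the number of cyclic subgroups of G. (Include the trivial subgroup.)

14

A cyclic subgroup of order d is generated by each of its φ(d) elements of order d, so the cyclic subgroups of order d number (#elements of order d)/φ(d).
Cyclic subgroups by order — order 1: 1; order 2: 1; order 5: 6; order 10: 6.
Total: 14.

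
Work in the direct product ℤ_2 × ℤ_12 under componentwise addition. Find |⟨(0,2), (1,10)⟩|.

|⟨(0,2)⟩| = 6 and |⟨(1,10)⟩| = 6, so |H| is a multiple of lcm(6, 6) = 6 and divides |G| = 24.
Closing under the operation: H = {(0,0), (0,2), (0,4), (0,6), (0,8), (0,10), (1,0), (1,2), (1,4), (1,6), (1,8), (1,10)}, so |H| = 12.

12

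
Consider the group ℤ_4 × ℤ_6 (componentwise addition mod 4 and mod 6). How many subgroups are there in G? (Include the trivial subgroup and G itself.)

16

|G| = 24, so by Lagrange every subgroup order divides 24. Divisors: 1, 2, 3, 4, 6, 8, 12, 24.
Subgroups by order — order 1: 1; order 2: 3; order 3: 1; order 4: 3; order 6: 3; order 8: 1; order 12: 3; order 24: 1.
Total: 1 + 3 + 1 + 3 + 3 + 1 + 3 + 1 = 16.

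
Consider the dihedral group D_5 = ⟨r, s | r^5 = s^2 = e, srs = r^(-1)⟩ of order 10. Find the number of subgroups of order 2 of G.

|G| = 10 and 2 | 10, so subgroups of order 2 are possible by Lagrange.
The subgroups of order 2 are: {e, r^2s}; {e, r^3s}; {e, r^4s}; {e, rs}; … (5 in all).
So G has 5 subgroups of order 2.

5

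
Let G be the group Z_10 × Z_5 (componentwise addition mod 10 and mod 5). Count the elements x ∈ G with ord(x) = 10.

An element (a,b) has order lcm(ord(a), ord(b)); count pairs with lcm equal to 10.
Enumerating gives 24 such elements.

24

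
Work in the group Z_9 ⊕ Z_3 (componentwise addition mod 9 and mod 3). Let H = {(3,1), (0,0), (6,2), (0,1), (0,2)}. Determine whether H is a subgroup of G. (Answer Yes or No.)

|H| = 5 does not divide |G| = 27, so by Lagrange H is not a subgroup.

No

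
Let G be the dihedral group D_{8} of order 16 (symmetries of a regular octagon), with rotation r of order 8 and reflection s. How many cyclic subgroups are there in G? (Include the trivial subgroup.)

12

Group the elements of G by the cyclic subgroup they generate; each cyclic subgroup of order d accounts for φ(d) elements.
Cyclic subgroups by order — order 1: 1; order 2: 9; order 4: 1; order 8: 1.
Total: 12.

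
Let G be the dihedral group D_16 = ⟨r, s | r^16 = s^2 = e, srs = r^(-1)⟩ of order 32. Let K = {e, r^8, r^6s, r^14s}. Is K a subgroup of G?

|K| = 4 divides |G| = 32, consistent with Lagrange.
K contains the identity, every element's inverse is in K, and K is closed under ·: it is a subgroup.

Yes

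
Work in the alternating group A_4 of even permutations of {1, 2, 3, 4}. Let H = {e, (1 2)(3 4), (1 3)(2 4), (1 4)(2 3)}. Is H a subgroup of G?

|H| = 4 divides |G| = 12, consistent with Lagrange.
H contains the identity, every element's inverse is in H, and H is closed under ∘: it is a subgroup.

Yes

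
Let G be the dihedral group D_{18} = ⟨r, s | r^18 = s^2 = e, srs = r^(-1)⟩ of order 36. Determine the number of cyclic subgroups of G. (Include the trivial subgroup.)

24

A cyclic subgroup of order d is generated by each of its φ(d) elements of order d, so the cyclic subgroups of order d number (#elements of order d)/φ(d).
Cyclic subgroups by order — order 1: 1; order 2: 19; order 3: 1; order 6: 1; order 9: 1; order 18: 1.
Total: 24.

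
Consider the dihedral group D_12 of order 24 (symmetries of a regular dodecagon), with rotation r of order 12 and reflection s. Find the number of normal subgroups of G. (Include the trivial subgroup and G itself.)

9

G has 34 subgroups. Checking conjugation-invariance by order — order 1: 1/1 normal; order 2: 1/13 normal; order 3: 1/1 normal; order 4: 1/7 normal; order 6: 1/5 normal; order 8: 0/3 normal; order 12: 3/3 normal; order 24: 1/1 normal.
Total normal subgroups: 9.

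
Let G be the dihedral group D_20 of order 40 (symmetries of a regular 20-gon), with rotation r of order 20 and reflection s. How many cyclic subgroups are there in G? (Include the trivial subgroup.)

Group the elements of G by the cyclic subgroup they generate; each cyclic subgroup of order d accounts for φ(d) elements.
Cyclic subgroups by order — order 1: 1; order 2: 21; order 4: 1; order 5: 1; order 10: 1; order 20: 1.
Total: 26.

26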